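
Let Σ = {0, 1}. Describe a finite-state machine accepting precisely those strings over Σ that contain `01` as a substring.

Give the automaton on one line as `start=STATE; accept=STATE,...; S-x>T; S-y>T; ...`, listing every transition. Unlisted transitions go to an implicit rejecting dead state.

start=s0; accept=s2; s0-0>s1; s0-1>s0; s1-0>s1; s1-1>s2; s2-0>s2; s2-1>s2

States s0..s1 record the length of the longest prefix of `01` that matches the current input suffix. Reaching s2 means `01` has been seen, and we stay there forever. Accept from s2.
        0   1  
>  s0   s1  s0 
   s1   s1  s2 
 * s2   s2  s2 
(> = start, * = accepting)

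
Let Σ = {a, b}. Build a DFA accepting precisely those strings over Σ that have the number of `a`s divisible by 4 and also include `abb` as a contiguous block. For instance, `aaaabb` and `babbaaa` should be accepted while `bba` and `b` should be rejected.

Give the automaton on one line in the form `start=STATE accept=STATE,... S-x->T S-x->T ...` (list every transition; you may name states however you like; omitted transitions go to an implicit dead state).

Handle the two conditions separately and then intersect. The first has 4 states tracking the count of `a`s modulo 4; the second has 4 states tracking whether and how much of `abb` has been seen. A product state is a pair (one from each), accepting exactly when both do.
          a    b  
>  S0     S1   S0 
   S1     S2   S3 
   S2     S4   S5 
   S3     S2   S6 
   S4     S7   S8 
   S5     S4   S9 
   S6     S9   S6 
   S7     S1  S10 
   S8     S7  S11 
   S9    S11   S9 
   S10    S1  S12 
   S11   S12  S11 
 * S12    S6  S12 
(> = start, * = accepting)

start=S0 accept=S12 S0-a->S1 S0-b->S0 S1-a->S2 S1-b->S3 S2-a->S4 S2-b->S5 S3-a->S2 S3-b->S6 S4-a->S7 S4-b->S8 S5-a->S4 S5-b->S9 S6-a->S9 S6-b->S6 S7-a->S1 S7-b->S10 S8-a->S7 S8-b->S11 S9-a->S11 S9-b->S9 S10-a->S1 S10-b->S12 S11-a->S12 S11-b->S11 S12-a->S6 S12-b->S12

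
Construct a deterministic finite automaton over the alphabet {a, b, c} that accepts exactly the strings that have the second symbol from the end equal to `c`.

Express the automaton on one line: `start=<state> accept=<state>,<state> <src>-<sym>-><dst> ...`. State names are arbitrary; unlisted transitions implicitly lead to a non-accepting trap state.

start=q0 accept=q10,q11,q12 q0-a->q1 q0-b->q2 q0-c->q3 q1-a->q4 q1-b->q5 q1-c->q6 q2-a->q7 q2-b->q8 q2-c->q9 q3-a->q10 q3-b->q11 q3-c->q12 q4-a->q4 q4-b->q5 q4-c->q6 q5-a->q7 q5-b->q8 q5-c->q9 q6-a->q10 q6-b->q11 q6-c->q12 q7-a->q4 q7-b->q5 q7-c->q6 q8-a->q7 q8-b->q8 q8-c->q9 q9-a->q10 q9-b->q11 q9-c->q12 q10-a->q4 q10-b->q5 q10-c->q6 q11-a->q7 q11-b->q8 q11-c->q9 q12-a->q10 q12-b->q11 q12-c->q12

A DFA must remember the last 2 symbols (since which symbol is second-to-last isn't known until the input ends). Use one state per possible window of the last ≤2 symbols; accept from those whose window starts with `c`.
          a    b    c  
>  q0     q1   q2   q3 
   q1     q4   q5   q6 
   q2     q7   q8   q9 
   q3    q10  q11  q12 
   q4     q4   q5   q6 
   q5     q7   q8   q9 
   q6    q10  q11  q12 
   q7     q4   q5   q6 
   q8     q7   q8   q9 
   q9    q10  q11  q12 
 * q10    q4   q5   q6 
 * q11    q7   q8   q9 
 * q12   q10  q11  q12 
(> = start, * = accepting)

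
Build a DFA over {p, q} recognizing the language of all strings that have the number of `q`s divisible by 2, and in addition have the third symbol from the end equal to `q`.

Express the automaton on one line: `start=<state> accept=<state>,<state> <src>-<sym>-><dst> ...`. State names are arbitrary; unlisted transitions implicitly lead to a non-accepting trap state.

start=A accept=M,N,T,W A-p->B A-q->C B-p->D B-q->E C-p->F C-q->G D-p->H D-q->I E-p->J E-q->K F-p->L F-q->M G-p->N G-q->O H-p->H H-q->I I-p->J I-q->K J-p->L J-q->M K-p->N K-q->O L-p->P L-q->Q M-p->R M-q->S N-p->T N-q->U O-p->V O-q->W P-p->P P-q->Q Q-p->R Q-q->S R-p->T R-q->U S-p->V S-q->W T-p->H T-q->I U-p->J U-q->K V-p->L V-q->M W-p->N W-q->O

Handle the two conditions separately and then intersect. The first has 2 states tracking the count of `q`s modulo 2; the second has 15 states tracking the last 3 symbols read. A product state is a pair (one from each), accepting exactly when both do.
       p  q 
>  A   B  C 
   B   D  E 
   C   F  G 
   D   H  I 
   E   J  K 
   F   L  M 
   G   N  O 
   H   H  I 
   I   J  K 
   J   L  M 
   K   N  O 
   L   P  Q 
 * M   R  S 
 * N   T  U 
   O   V  W 
   P   P  Q 
   Q   R  S 
   R   T  U 
   S   V  W 
 * T   H  I 
   U   J  K 
   V   L  M 
 * W   N  O 
(> = start, * = accepting)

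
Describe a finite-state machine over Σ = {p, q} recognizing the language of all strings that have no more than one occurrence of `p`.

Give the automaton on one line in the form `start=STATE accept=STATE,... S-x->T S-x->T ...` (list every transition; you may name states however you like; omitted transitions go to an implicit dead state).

Count `p`s, saturating at 2: state A means no `p` yet, B means one `p` seen, C means more than one. Each `p` increments (capped at C); other symbols loop. Accept from {A, B}.
A 3-state machine:
       p  q 
>* A   B  A 
 * B   C  B 
   C   C  C 
(> = start, * = accepting)

start=A accept=A,B A-p->B A-q->A B-p->C B-q->B C-p->C C-q->C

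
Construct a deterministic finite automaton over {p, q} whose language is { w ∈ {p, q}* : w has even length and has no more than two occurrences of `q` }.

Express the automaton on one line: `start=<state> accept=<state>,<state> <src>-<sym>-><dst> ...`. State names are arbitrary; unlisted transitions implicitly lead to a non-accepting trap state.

start=S0 accept=S0,S3,S4 S0-p->S1 S0-q->S2 S1-p->S0 S1-q->S3 S2-p->S3 S2-q->S4 S3-p->S2 S3-q->S5 S4-p->S5 S4-q->S6 S5-p->S4 S5-q->S6 S6-p->S6 S6-q->S6

Build one automaton per condition and run them in lockstep. The first has 2 states tracking the input length modulo 2; the second has 4 states tracking the count of `q`s, saturating at 3. A product state is a pair (one from each), accepting exactly when both do. After merging equivalent states the machine shrinks.
        p   q  
>* S0   S1  S2 
   S1   S0  S3 
   S2   S3  S4 
 * S3   S2  S5 
 * S4   S5  S6 
   S5   S4  S6 
   S6   S6  S6 
(> = start, * = accepting)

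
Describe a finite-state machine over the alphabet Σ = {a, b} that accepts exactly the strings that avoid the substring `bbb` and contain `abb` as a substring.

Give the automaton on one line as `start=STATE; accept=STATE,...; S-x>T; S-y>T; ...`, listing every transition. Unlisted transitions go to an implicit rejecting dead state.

start=q0; accept=q5,q7,q8; q0-a>q1; q0-b>q2; q1-a>q1; q1-b>q3; q2-a>q1; q2-b>q4; q3-a>q1; q3-b>q5; q4-a>q1; q4-b>q6; q5-a>q7; q5-b>q6; q6-a>q6; q6-b>q6; q7-a>q7; q7-b>q8; q8-a>q7; q8-b>q5

Build one automaton per condition and run them in lockstep. The first has 4 states tracking partial matches of the forbidden pattern `bbb`; the second has 4 states tracking whether and how much of `abb` has been seen. A product state is a pair (one from each), accepting exactly when both do. Equivalent product states are then merged.
        a   b  
>  q0   q1  q2 
   q1   q1  q3 
   q2   q1  q4 
   q3   q1  q5 
   q4   q1  q6 
 * q5   q7  q6 
   q6   q6  q6 
 * q7   q7  q8 
 * q8   q7  q5 
(> = start, * = accepting)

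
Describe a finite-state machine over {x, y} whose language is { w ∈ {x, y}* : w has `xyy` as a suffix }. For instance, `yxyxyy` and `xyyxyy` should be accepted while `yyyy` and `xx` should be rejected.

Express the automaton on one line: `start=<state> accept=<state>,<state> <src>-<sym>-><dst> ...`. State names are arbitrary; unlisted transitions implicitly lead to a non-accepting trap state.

start=S0 accept=S3 S0-x->S1 S0-y->S0 S1-x->S1 S1-y->S2 S2-x->S1 S2-y->S3 S3-x->S1 S3-y->S0

Remember how much of `xyy` the current input suffix matches. State S0 means no match yet; S1 means the last symbol is `x`; S2 means the last 2 symbols are `xy`; S3 means the last 3 symbols are `xyy`. Only S3 accepts. On a mismatch, fall back to the longest proper suffix that is still a prefix of `xyy`.
A 4-state machine:
        x   y  
>  S0   S1  S0 
   S1   S1  S2 
   S2   S1  S3 
 * S3   S1  S0 
(> = start, * = accepting)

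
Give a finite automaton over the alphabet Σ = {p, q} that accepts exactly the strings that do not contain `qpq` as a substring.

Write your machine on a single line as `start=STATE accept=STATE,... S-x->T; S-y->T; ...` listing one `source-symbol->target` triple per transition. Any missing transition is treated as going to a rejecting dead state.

start=A; accept=A,B,C; A-p->A; A-q->B; B-p->C; B-q->B; C-p->A; C-q->D; D-p->D; D-q->D

This is the complement of 'contains `qpq`'. Use the same substring-matching states — A through D holding how much of `qpq` has just been matched — but flip the accepting set: everything except the trap D accepts.
With 4 states:
       p  q 
>* A   A  B 
 * B   C  B 
 * C   A  D 
   D   D  D 
(> = start, * = accepting)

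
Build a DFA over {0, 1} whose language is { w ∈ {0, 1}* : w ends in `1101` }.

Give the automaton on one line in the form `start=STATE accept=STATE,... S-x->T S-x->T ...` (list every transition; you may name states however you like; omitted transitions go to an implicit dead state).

Let each state record the length of the longest suffix of the input read so far that is also a prefix of `1101`. q1 means the last symbol is `1`; q2 means the last 2 symbols are `11`; q3 means the last 3 symbols are `110`; q4 means the last 4 symbols are `1101`. Accept only at q4, where the string currently ends in `1101`.
With 5 states:
        0   1  
>  q0   q0  q1 
   q1   q0  q2 
   q2   q3  q2 
   q3   q0  q4 
 * q4   q0  q2 
(> = start, * = accepting)

start=q0 accept=q4 q0-0->q0 q0-1->q1 q1-0->q0 q1-1->q2 q2-0->q3 q2-1->q2 q3-0->q0 q3-1->q4 q4-0->q0 q4-1->q2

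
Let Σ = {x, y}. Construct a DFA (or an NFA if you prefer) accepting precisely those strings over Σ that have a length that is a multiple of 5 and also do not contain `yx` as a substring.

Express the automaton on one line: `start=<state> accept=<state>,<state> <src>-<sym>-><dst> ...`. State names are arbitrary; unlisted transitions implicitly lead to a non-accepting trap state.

start=q0 accept=q0,q12 q0-x->q1 q0-y->q2 q1-x->q3 q1-y->q4 q2-x->q5 q2-y->q4 q3-x->q6 q3-y->q7 q4-x->q8 q4-y->q7 q5-x->q8 q5-y->q8 q6-x->q9 q6-y->q10 q7-x->q11 q7-y->q10 q8-x->q11 q8-y->q11 q9-x->q0 q9-y->q12 q10-x->q13 q10-y->q12 q11-x->q13 q11-y->q13 q12-x->q14 q12-y->q2 q13-x->q14 q13-y->q14 q14-x->q5 q14-y->q5

Run two small machines in parallel and take their product. The first has 5 states tracking the input length modulo 5; the second has 3 states tracking partial matches of the forbidden pattern `yx`. A product state is a pair (one from each), accepting exactly when both do.
          x    y  
>* q0     q1   q2 
   q1     q3   q4 
   q2     q5   q4 
   q3     q6   q7 
   q4     q8   q7 
   q5     q8   q8 
   q6     q9  q10 
   q7    q11  q10 
   q8    q11  q11 
   q9     q0  q12 
   q10   q13  q12 
   q11   q13  q13 
 * q12   q14   q2 
   q13   q14  q14 
   q14    q5   q5 
(> = start, * = accepting)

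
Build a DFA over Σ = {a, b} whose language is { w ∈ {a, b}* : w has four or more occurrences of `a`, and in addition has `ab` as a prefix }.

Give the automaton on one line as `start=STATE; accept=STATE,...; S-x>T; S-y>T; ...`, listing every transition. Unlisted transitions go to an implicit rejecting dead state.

Handle the two conditions separately and then intersect. One (6 states) tracks the count of `a`s, saturating at 5; the other (4 states) tracks whether the input so far still matches the prefix `ab`. Each combined state is a pair, one component from each; accept when both components accept.
13 states suffice.
          a    b  
>  S0     S1   S2 
   S1     S3   S4 
   S2     S5   S2 
   S3     S6   S3 
   S4     S7   S4 
   S5     S3   S5 
   S6     S8   S6 
   S7     S9   S7 
   S8    S10   S8 
   S9    S11   S9 
   S10   S10  S10 
 * S11   S12  S11 
 * S12   S12  S12 
(> = start, * = accepting)

start=S0; accept=S11,S12; S0-a>S1; S0-b>S2; S1-a>S3; S1-b>S4; S2-a>S5; S2-b>S2; S3-a>S6; S3-b>S3; S4-a>S7; S4-b>S4; S5-a>S3; S5-b>S5; S6-a>S8; S6-b>S6; S7-a>S9; S7-b>S7; S8-a>S10; S8-b>S8; S9-a>S11; S9-b>S9; S10-a>S10; S10-b>S10; S11-a>S12; S11-b>S11; S12-a>S12; S12-b>S12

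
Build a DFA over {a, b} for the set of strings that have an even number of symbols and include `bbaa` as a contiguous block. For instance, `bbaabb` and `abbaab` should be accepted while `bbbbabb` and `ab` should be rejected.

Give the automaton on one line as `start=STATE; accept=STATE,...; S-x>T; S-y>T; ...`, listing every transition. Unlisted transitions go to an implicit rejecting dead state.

start=q0; accept=q8; q0-a>q1; q0-b>q2; q1-a>q0; q1-b>q3; q2-a>q0; q2-b>q4; q3-a>q1; q3-b>q5; q4-a>q6; q4-b>q5; q5-a>q7; q5-b>q4; q6-a>q8; q6-b>q3; q7-a>q9; q7-b>q2; q8-a>q9; q8-b>q9; q9-a>q8; q9-b>q8

Build one automaton per condition and run them in lockstep. One (2 states) tracks the input length modulo 2; the other (5 states) tracks whether and how much of `bbaa` has been seen. Each combined state is a pair, one component from each; accept when both components accept.
        a   b  
>  q0   q1  q2 
   q1   q0  q3 
   q2   q0  q4 
   q3   q1  q5 
   q4   q6  q5 
   q5   q7  q4 
   q6   q8  q3 
   q7   q9  q2 
 * q8   q9  q9 
   q9   q8  q8 
(> = start, * = accepting)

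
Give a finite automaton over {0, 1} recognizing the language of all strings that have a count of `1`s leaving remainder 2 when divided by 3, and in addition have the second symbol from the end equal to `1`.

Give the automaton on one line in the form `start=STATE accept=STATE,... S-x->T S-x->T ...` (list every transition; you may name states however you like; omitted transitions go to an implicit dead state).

Handle the two conditions separately and then intersect. One (3 states) tracks the count of `1`s modulo 3; the other (7 states) tracks the last 2 symbols read. Each combined state is a pair, one component from each; accept when both components accept. After merging equivalent states the machine shrinks.
7 states suffice.
        0   1  
>  q0   q0  q1 
   q1   q2  q3 
   q2   q2  q4 
 * q3   q5  q0 
   q4   q5  q0 
 * q5   q6  q0 
   q6   q6  q0 
(> = start, * = accepting)

start=q0 accept=q3,q5 q0-0->q0 q0-1->q1 q1-0->q2 q1-1->q3 q2-0->q2 q2-1->q4 q3-0->q5 q3-1->q0 q4-0->q5 q4-1->q0 q5-0->q6 q5-1->q0 q6-0->q6 q6-1->q0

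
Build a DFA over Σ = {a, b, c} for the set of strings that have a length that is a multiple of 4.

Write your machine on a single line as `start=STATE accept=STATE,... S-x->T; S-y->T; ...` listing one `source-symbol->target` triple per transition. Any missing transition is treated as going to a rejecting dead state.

Only the length mod 4 matters, so use a 4-cycle: from any state, every input symbol moves to the next state, wrapping s3 back to s0. Mark s0 accepting.
With 4 states:
        a   b   c  
>* s0   s1  s1  s1 
   s1   s2  s2  s2 
   s2   s3  s3  s3 
   s3   s0  s0  s0 
(> = start, * = accepting)

start=s0; accept=s0; s0-a->s1; s0-b->s1; s0-c->s1; s1-a->s2; s1-b->s2; s1-c->s2; s2-a->s3; s2-b->s3; s2-c->s3; s3-a->s0; s3-b->s0; s3-c->s0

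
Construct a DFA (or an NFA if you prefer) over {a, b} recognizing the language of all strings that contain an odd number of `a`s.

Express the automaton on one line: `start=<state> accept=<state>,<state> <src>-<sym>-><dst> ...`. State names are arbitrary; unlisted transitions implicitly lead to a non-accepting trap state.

start=q0 accept=q1 q0-a->q1 q0-b->q0 q1-a->q0 q1-b->q1

Keep the running count of `a`s modulo 2: each `a` advances along the cycle q0 → q1 → q0 while other symbols loop. Accept at q1.
        a   b  
>  q0   q1  q0 
 * q1   q0  q1 
(> = start, * = accepting)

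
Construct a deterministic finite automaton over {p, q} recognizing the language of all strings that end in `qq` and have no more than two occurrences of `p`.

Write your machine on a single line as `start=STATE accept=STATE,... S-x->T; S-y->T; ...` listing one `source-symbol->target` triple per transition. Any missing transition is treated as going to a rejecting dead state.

Handle the two conditions separately and then intersect. One (3 states) tracks how much of the suffix `qq` has currently been matched; the other (4 states) tracks the count of `p`s, saturating at 3. Each combined state is a pair, one component from each; accept when both components accept.
12 states suffice.
          p    q  
>  S0     S1   S2 
   S1     S3   S4 
   S2     S1   S5 
   S3     S6   S7 
   S4     S3   S8 
 * S5     S1   S5 
   S6     S6   S9 
   S7     S6  S10 
 * S8     S3   S8 
   S9     S6  S11 
 * S10    S6  S10 
   S11    S6  S11 
(> = start, * = accepting)

start=S0; accept=S5,S8,S10; S0-p->S1; S0-q->S2; S1-p->S3; S1-q->S4; S2-p->S1; S2-q->S5; S3-p->S6; S3-q->S7; S4-p->S3; S4-q->S8; S5-p->S1; S5-q->S5; S6-p->S6; S6-q->S9; S7-p->S6; S7-q->S10; S8-p->S3; S8-q->S8; S9-p->S6; S9-q->S11; S10-p->S6; S10-q->S10; S11-p->S6; S11-q->S11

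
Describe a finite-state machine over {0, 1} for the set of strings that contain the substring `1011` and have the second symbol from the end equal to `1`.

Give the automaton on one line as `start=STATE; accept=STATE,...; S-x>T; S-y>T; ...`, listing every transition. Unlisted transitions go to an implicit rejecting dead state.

start=A; accept=E,F; A-0>A; A-1>B; B-0>C; B-1>B; C-0>A; C-1>D; D-0>C; D-1>E; E-0>F; E-1>E; F-0>G; F-1>H; G-0>G; G-1>H; H-0>F; H-1>E

Handle the two conditions separately and then intersect. The first has 5 states tracking whether and how much of `1011` has been seen; the second has 7 states tracking the last 2 symbols read. A product state is a pair (one from each), accepting exactly when both do. After merging equivalent states the machine shrinks.
       0  1 
>  A   A  B 
   B   C  B 
   C   A  D 
   D   C  E 
 * E   F  E 
 * F   G  H 
   G   G  H 
   H   F  E 
(> = start, * = accepting)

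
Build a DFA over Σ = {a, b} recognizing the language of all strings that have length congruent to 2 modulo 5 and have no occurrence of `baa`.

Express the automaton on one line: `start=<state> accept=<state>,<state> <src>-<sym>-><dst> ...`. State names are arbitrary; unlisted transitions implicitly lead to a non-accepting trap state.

start=q0 accept=q3,q4,q5 q0-a->q1 q0-b->q2 q1-a->q3 q1-b->q4 q2-a->q5 q2-b->q4 q3-a->q6 q3-b->q7 q4-a->q8 q4-b->q7 q5-a->q9 q5-b->q7 q6-a->q10 q6-b->q11 q7-a->q12 q7-b->q11 q8-a->q9 q8-b->q11 q9-a->q9 q9-b->q9 q10-a->q0 q10-b->q13 q11-a->q14 q11-b->q13 q12-a->q9 q12-b->q13 q13-a->q15 q13-b->q2 q14-a->q9 q14-b->q2 q15-a->q9 q15-b->q4

Build one automaton per condition and run them in lockstep. One (5 states) tracks the input length modulo 5; the other (4 states) tracks partial matches of the forbidden pattern `baa`. Each combined state is a pair, one component from each; accept when both components accept. Equivalent product states are then merged.
With 16 states:
          a    b  
>  q0     q1   q2 
   q1     q3   q4 
   q2     q5   q4 
 * q3     q6   q7 
 * q4     q8   q7 
 * q5     q9   q7 
   q6    q10  q11 
   q7    q12  q11 
   q8     q9  q11 
   q9     q9   q9 
   q10    q0  q13 
   q11   q14  q13 
   q12    q9  q13 
   q13   q15   q2 
   q14    q9   q2 
   q15    q9   q4 
(> = start, * = accepting)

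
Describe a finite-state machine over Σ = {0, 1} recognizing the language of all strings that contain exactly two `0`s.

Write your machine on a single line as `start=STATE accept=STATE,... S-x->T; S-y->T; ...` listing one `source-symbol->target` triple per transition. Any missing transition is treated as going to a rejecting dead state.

start=S0; accept=S2; S0-0->S1; S0-1->S0; S1-0->S2; S1-1->S1; S2-0->S3; S2-1->S2; S3-0->S3; S3-1->S3

Only the number of `0`s matters, and only up to 3. Make a chain S0 → S1 → S2 → S3 advanced by each `0` (with S3 absorbing); every other symbol self-loops. The accepting set is {S2}.
4 states suffice.
        0   1  
>  S0   S1  S0 
   S1   S2  S1 
 * S2   S3  S2 
   S3   S3  S3 
(> = start, * = accepting)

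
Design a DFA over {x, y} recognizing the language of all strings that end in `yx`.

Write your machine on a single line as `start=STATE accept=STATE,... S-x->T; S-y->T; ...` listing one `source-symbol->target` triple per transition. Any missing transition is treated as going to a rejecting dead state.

start=A; accept=C; A-x->A; A-y->B; B-x->C; B-y->B; C-x->A; C-y->B

Let each state record the length of the longest suffix of the input read so far that is also a prefix of `yx`. B means the last symbol is `y`; C means the last 2 symbols are `yx`. Accept only at C, where the string currently ends in `yx`.
3 states suffice.
       x  y 
>  A   A  B 
   B   C  B 
 * C   A  B 
(> = start, * = accepting)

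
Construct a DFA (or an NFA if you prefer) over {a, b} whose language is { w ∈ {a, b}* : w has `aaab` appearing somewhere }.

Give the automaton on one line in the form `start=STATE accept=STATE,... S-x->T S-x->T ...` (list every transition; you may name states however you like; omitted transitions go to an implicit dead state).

Track how much of `aaab` has been matched so far: state q0 is no progress, q4 is the absorbing accept state reached once `aaab` has occurred. Intermediate states record partial matches; on a mismatch, fall back to the longest reusable overlap.
        a   b  
>  q0   q1  q0 
   q1   q2  q0 
   q2   q3  q0 
   q3   q3  q4 
 * q4   q4  q4 
(> = start, * = accepting)

start=q0 accept=q4 q0-a->q1 q0-b->q0 q1-a->q2 q1-b->q0 q2-a->q3 q2-b->q0 q3-a->q3 q3-b->q4 q4-a->q4 q4-b->q4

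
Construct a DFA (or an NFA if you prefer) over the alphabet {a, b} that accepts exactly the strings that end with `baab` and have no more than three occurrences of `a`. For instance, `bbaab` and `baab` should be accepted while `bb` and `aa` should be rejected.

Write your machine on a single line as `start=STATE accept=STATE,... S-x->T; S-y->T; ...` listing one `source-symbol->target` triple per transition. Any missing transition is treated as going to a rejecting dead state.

start=s0; accept=s14,s18; s0-a->s1; s0-b->s2; s1-a->s3; s1-b->s4; s2-a->s5; s2-b->s2; s3-a->s6; s3-b->s7; s4-a->s8; s4-b->s4; s5-a->s9; s5-b->s4; s6-a->s10; s6-b->s11; s7-a->s12; s7-b->s7; s8-a->s13; s8-b->s7; s9-a->s6; s9-b->s14; s10-a->s10; s10-b->s15; s11-a->s16; s11-b->s11; s12-a->s17; s12-b->s11; s13-a->s10; s13-b->s18; s14-a->s12; s14-b->s7; s15-a->s16; s15-b->s15; s16-a->s17; s16-b->s15; s17-a->s10; s17-b->s19; s18-a->s16; s18-b->s11; s19-a->s16; s19-b->s15

Build one automaton per condition and run them in lockstep. One (5 states) tracks how much of the suffix `baab` has currently been matched; the other (5 states) tracks the count of `a`s, saturating at 4. Each combined state is a pair, one component from each; accept when both components accept.
          a    b  
>  s0     s1   s2 
   s1     s3   s4 
   s2     s5   s2 
   s3     s6   s7 
   s4     s8   s4 
   s5     s9   s4 
   s6    s10  s11 
   s7    s12   s7 
   s8    s13   s7 
   s9     s6  s14 
   s10   s10  s15 
   s11   s16  s11 
   s12   s17  s11 
   s13   s10  s18 
 * s14   s12   s7 
   s15   s16  s15 
   s16   s17  s15 
   s17   s10  s19 
 * s18   s16  s11 
   s19   s16  s15 
(> = start, * = accepting)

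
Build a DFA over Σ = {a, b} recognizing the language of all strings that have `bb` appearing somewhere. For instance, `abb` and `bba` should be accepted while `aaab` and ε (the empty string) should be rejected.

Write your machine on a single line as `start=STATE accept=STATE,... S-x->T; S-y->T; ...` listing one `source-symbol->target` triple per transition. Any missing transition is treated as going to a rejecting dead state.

Track how much of `bb` has been matched so far: state S0 is no progress, S2 is the absorbing accept state reached once `bb` has occurred. Intermediate states record partial matches; on a mismatch, fall back to the longest reusable overlap.
3 states suffice.
        a   b  
>  S0   S0  S1 
   S1   S0  S2 
 * S2   S2  S2 
(> = start, * = accepting)

start=S0; accept=S2; S0-a->S0; S0-b->S1; S1-a->S0; S1-b->S2; S2-a->S2; S2-b->S2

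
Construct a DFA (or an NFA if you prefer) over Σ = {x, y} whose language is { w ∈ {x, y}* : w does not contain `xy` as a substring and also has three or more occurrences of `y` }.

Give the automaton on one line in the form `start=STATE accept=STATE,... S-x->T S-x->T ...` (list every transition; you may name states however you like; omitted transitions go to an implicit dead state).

start=s0 accept=s4,s5 s0-x->s1 s0-y->s2 s1-x->s1 s1-y->s1 s2-x->s1 s2-y->s3 s3-x->s1 s3-y->s4 s4-x->s5 s4-y->s4 s5-x->s5 s5-y->s1

Handle the two conditions separately and then intersect. One (3 states) tracks partial matches of the forbidden pattern `xy`; the other (5 states) tracks the count of `y`s, saturating at 4. Each combined state is a pair, one component from each; accept when both components accept. After merging equivalent states the machine shrinks.
With 6 states:
        x   y  
>  s0   s1  s2 
   s1   s1  s1 
   s2   s1  s3 
   s3   s1  s4 
 * s4   s5  s4 
 * s5   s5  s1 
(> = start, * = accepting)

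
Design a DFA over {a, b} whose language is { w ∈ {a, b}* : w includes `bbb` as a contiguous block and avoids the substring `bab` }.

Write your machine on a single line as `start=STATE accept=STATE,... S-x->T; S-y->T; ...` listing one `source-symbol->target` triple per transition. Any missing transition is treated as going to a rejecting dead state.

start=s0; accept=s5,s6,s7; s0-a->s0; s0-b->s1; s1-a->s2; s1-b->s3; s2-a->s0; s2-b->s4; s3-a->s2; s3-b->s5; s4-a->s4; s4-b->s4; s5-a->s6; s5-b->s5; s6-a->s7; s6-b->s4; s7-a->s7; s7-b->s5

Handle the two conditions separately and then intersect. The first has 4 states tracking whether and how much of `bbb` has been seen; the second has 4 states tracking partial matches of the forbidden pattern `bab`. A product state is a pair (one from each), accepting exactly when both do. Equivalent product states are then merged.
        a   b  
>  s0   s0  s1 
   s1   s2  s3 
   s2   s0  s4 
   s3   s2  s5 
   s4   s4  s4 
 * s5   s6  s5 
 * s6   s7  s4 
 * s7   s7  s5 
(> = start, * = accepting)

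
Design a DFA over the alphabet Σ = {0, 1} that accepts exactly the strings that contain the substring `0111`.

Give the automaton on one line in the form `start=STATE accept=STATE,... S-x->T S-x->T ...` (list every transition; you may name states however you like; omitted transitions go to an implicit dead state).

Track how much of `0111` has been matched so far: state A is no progress, E is the absorbing accept state reached once `0111` has occurred. Intermediate states record partial matches; on a mismatch, fall back to the longest reusable overlap.
5 states suffice.
       0  1 
>  A   B  A 
   B   B  C 
   C   B  D 
   D   B  E 
 * E   E  E 
(> = start, * = accepting)

start=A accept=E A-0->B A-1->A B-0->B B-1->C C-0->B C-1->D D-0->B D-1->E E-0->E E-1->E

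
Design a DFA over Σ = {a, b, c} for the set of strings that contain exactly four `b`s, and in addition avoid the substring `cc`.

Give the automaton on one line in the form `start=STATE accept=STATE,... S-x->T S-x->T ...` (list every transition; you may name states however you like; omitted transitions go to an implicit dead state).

Run two small machines in parallel and take their product. One (6 states) tracks the count of `b`s, saturating at 5; the other (3 states) tracks partial matches of the forbidden pattern `cc`. Each combined state is a pair, one component from each; accept when both components accept.
An 18-state machine:
          a    b    c  
>  s0     s0   s1   s2 
   s1     s1   s3   s4 
   s2     s0   s1   s5 
   s3     s3   s6   s7 
   s4     s1   s3   s8 
   s5     s5   s8   s5 
   s6     s6   s9  s10 
   s7     s3   s6  s11 
   s8     s8  s11   s8 
 * s9     s9  s12  s13 
   s10    s6   s9  s14 
   s11   s11  s14  s11 
   s12   s12  s12  s15 
 * s13    s9  s12  s16 
   s14   s14  s16  s14 
   s15   s12  s12  s17 
   s16   s16  s17  s16 
   s17   s17  s17  s17 
(> = start, * = accepting)

start=s0 accept=s9,s13 s0-a->s0 s0-b->s1 s0-c->s2 s1-a->s1 s1-b->s3 s1-c->s4 s2-a->s0 s2-b->s1 s2-c->s5 s3-a->s3 s3-b->s6 s3-c->s7 s4-a->s1 s4-b->s3 s4-c->s8 s5-a->s5 s5-b->s8 s5-c->s5 s6-a->s6 s6-b->s9 s6-c->s10 s7-a->s3 s7-b->s6 s7-c->s11 s8-a->s8 s8-b->s11 s8-c->s8 s9-a->s9 s9-b->s12 s9-c->s13 s10-a->s6 s10-b->s9 s10-c->s14 s11-a->s11 s11-b->s14 s11-c->s11 s12-a->s12 s12-b->s12 s12-c->s15 s13-a->s9 s13-b->s12 s13-c->s16 s14-a->s14 s14-b->s16 s14-c->s14 s15-a->s12 s15-b->s12 s15-c->s17 s16-a->s16 s16-b->s17 s16-c->s16 s17-a->s17 s17-b->s17 s17-c->s17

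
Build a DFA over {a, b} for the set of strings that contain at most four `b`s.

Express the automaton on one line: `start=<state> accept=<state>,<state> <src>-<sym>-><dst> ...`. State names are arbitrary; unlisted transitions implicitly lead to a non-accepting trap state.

start=S0 accept=S0,S1,S2,S3,S4 S0-a->S0 S0-b->S1 S1-a->S1 S1-b->S2 S2-a->S2 S2-b->S3 S3-a->S3 S3-b->S4 S4-a->S4 S4-b->S5 S5-a->S5 S5-b->S5

Count `b`s, saturating at 5: states S0 through S4 mean 0 through 4 `b`s seen; S5 means more than 4. Each `b` increments (capped at S5); other symbols loop. Accept from {S0, S1, S2, S3, S4}.
6 states suffice.
        a   b  
>* S0   S0  S1 
 * S1   S1  S2 
 * S2   S2  S3 
 * S3   S3  S4 
 * S4   S4  S5 
   S5   S5  S5 
(> = start, * = accepting)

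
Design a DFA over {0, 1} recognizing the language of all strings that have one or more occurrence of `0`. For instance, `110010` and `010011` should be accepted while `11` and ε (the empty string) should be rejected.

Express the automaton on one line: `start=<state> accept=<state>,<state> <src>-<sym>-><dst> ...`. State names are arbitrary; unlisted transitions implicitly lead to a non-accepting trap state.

Count `0`s, saturating at 2: state A means no `0` yet, B means one `0` seen, C means more than one. Each `0` increments (capped at C); other symbols loop. Accept from {B, C}.
       0  1 
>  A   B  A 
 * B   C  B 
 * C   C  C 
(> = start, * = accepting)

start=A accept=B,C A-0->B A-1->A B-0->C B-1->B C-0->C C-1->C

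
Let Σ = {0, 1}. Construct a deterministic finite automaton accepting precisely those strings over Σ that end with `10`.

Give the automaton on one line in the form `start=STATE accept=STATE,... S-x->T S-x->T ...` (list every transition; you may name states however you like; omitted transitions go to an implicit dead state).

start=q0 accept=q2 q0-0->q0 q0-1->q1 q1-0->q2 q1-1->q1 q2-0->q0 q2-1->q1

Let each state record the length of the longest suffix of the input read so far that is also a prefix of `10`. q1 means the last symbol is `1`; q2 means the last 2 symbols are `10`. Accept only at q2, where the string currently ends in `10`.
        0   1  
>  q0   q0  q1 
   q1   q2  q1 
 * q2   q0  q1 
(> = start, * = accepting)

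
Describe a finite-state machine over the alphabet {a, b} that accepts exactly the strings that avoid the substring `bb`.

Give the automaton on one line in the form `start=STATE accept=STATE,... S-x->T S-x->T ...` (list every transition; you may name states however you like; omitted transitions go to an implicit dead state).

This is the complement of 'contains `bb`'. Use the same substring-matching states — q0 through q2 holding how much of `bb` has just been matched — but flip the accepting set: everything except the trap q2 accepts.
3 states suffice.
        a   b  
>* q0   q0  q1 
 * q1   q0  q2 
   q2   q2  q2 
(> = start, * = accepting)

start=q0 accept=q0,q1 q0-a->q0 q0-b->q1 q1-a->q0 q1-b->q2 q2-a->q2 q2-b->q2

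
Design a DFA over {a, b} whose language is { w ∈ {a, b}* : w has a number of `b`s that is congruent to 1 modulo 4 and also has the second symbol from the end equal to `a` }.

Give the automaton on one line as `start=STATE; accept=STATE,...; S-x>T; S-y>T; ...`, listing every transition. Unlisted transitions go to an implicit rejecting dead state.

start=S0; accept=S4,S7; S0-a>S1; S0-b>S2; S1-a>S3; S1-b>S4; S2-a>S5; S2-b>S6; S3-a>S3; S3-b>S4; S4-a>S5; S4-b>S6; S5-a>S7; S5-b>S8; S6-a>S9; S6-b>S10; S7-a>S7; S7-b>S8; S8-a>S9; S8-b>S10; S9-a>S11; S9-b>S12; S10-a>S13; S10-b>S14; S11-a>S11; S11-b>S12; S12-a>S13; S12-b>S14; S13-a>S15; S13-b>S16; S14-a>S17; S14-b>S18; S15-a>S15; S15-b>S16; S16-a>S17; S16-b>S18; S17-a>S3; S17-b>S4; S18-a>S5; S18-b>S6

Build one automaton per condition and run them in lockstep. One (4 states) tracks the count of `b`s modulo 4; the other (7 states) tracks the last 2 symbols read. Each combined state is a pair, one component from each; accept when both components accept.
19 states suffice.
          a    b  
>  S0     S1   S2 
   S1     S3   S4 
   S2     S5   S6 
   S3     S3   S4 
 * S4     S5   S6 
   S5     S7   S8 
   S6     S9  S10 
 * S7     S7   S8 
   S8     S9  S10 
   S9    S11  S12 
   S10   S13  S14 
   S11   S11  S12 
   S12   S13  S14 
   S13   S15  S16 
   S14   S17  S18 
   S15   S15  S16 
   S16   S17  S18 
   S17    S3   S4 
   S18    S5   S6 
(> = start, * = accepting)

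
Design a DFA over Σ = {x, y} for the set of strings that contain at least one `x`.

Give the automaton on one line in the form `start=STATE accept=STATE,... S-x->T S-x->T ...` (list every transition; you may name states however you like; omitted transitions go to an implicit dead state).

start=q0 accept=q1,q2 q0-x->q1 q0-y->q0 q1-x->q2 q1-y->q1 q2-x->q2 q2-y->q2

Only the number of `x`s matters, and only up to 2. Make a chain q0 → q1 → q2 advanced by each `x` (with q2 absorbing); every other symbol self-loops. The accepting set is {q1, q2}.
With 3 states:
        x   y  
>  q0   q1  q0 
 * q1   q2  q1 
 * q2   q2  q2 
(> = start, * = accepting)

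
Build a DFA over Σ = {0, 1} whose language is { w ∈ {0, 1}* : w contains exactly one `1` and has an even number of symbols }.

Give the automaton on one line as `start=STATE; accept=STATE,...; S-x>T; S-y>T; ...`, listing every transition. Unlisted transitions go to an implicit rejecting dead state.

start=A; accept=D; A-0>B; A-1>C; B-0>A; B-1>D; C-0>D; C-1>E; D-0>C; D-1>F; E-0>F; E-1>F; F-0>E; F-1>E

Handle the two conditions separately and then intersect. One (3 states) tracks the count of `1`s, saturating at 2; the other (2 states) tracks the input length modulo 2. Each combined state is a pair, one component from each; accept when both components accept.
       0  1 
>  A   B  C 
   B   A  D 
   C   D  E 
 * D   C  F 
   E   F  F 
   F   E  E 
(> = start, * = accepting)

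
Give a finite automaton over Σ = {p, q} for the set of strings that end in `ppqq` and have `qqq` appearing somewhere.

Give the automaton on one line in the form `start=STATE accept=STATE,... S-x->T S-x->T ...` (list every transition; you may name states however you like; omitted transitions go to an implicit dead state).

Build one automaton per condition and run them in lockstep. The first has 5 states tracking how much of the suffix `ppqq` has currently been matched; the second has 4 states tracking whether and how much of `qqq` has been seen. A product state is a pair (one from each), accepting exactly when both do. Minimizing collapses redundant product states.
With 8 states:
        p   q  
>  S0   S0  S1 
   S1   S0  S2 
   S2   S0  S3 
   S3   S4  S3 
   S4   S5  S3 
   S5   S5  S6 
   S6   S4  S7 
 * S7   S4  S3 
(> = start, * = accepting)

start=S0 accept=S7 S0-p->S0 S0-q->S1 S1-p->S0 S1-q->S2 S2-p->S0 S2-q->S3 S3-p->S4 S3-q->S3 S4-p->S5 S4-q->S3 S5-p->S5 S5-q->S6 S6-p->S4 S6-q->S7 S7-p->S4 S7-q->S3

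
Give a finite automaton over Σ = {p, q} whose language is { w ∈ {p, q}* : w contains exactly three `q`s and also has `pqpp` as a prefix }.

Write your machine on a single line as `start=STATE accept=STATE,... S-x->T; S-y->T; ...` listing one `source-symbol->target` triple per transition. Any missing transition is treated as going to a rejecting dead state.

start=A; accept=H; A-p->B; A-q->C; B-p->C; B-q->D; C-p->C; C-q->C; D-p->E; D-q->C; E-p->F; E-q->C; F-p->F; F-q->G; G-p->G; G-q->H; H-p->H; H-q->C

Handle the two conditions separately and then intersect. One (5 states) tracks the count of `q`s, saturating at 4; the other (6 states) tracks whether the input so far still matches the prefix `pqpp`. Each combined state is a pair, one component from each; accept when both components accept. After merging equivalent states the machine shrinks.
An 8-state machine:
       p  q 
>  A   B  C 
   B   C  D 
   C   C  C 
   D   E  C 
   E   F  C 
   F   F  G 
   G   G  H 
 * H   H  C 
(> = start, * = accepting)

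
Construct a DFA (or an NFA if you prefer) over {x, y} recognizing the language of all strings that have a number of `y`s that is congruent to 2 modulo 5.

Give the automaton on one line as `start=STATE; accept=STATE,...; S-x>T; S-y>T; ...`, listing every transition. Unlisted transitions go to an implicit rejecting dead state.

start=A; accept=C; A-x>A; A-y>B; B-x>B; B-y>C; C-x>C; C-y>D; D-x>D; D-y>E; E-x>E; E-y>A

The only thing that matters is how many `y`s have appeared, reduced mod 5. Use one state per residue: A for 0, …, E for 4. Reading `y` moves to the next residue; anything else stays put. C is accepting.
       x  y 
>  A   A  B 
   B   B  C 
 * C   C  D 
   D   D  E 
   E   E  A 
(> = start, * = accepting)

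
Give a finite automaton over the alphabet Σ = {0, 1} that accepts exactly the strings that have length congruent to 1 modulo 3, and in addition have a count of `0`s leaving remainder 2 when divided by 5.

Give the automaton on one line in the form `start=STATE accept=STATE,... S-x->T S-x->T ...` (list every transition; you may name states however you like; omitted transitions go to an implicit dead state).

start=A accept=L A-0->B A-1->C B-0->D B-1->E C-0->E C-1->F D-0->G D-1->H E-0->H E-1->I F-0->I F-1->A G-0->J G-1->K H-0->K H-1->L I-0->L I-1->B J-0->F J-1->M K-0->M K-1->N L-0->N L-1->D M-0->A M-1->O N-0->O N-1->G O-0->C O-1->J

Run two small machines in parallel and take their product. One (3 states) tracks the input length modulo 3; the other (5 states) tracks the count of `0`s modulo 5. Each combined state is a pair, one component from each; accept when both components accept.
A 15-state machine:
       0  1 
>  A   B  C 
   B   D  E 
   C   E  F 
   D   G  H 
   E   H  I 
   F   I  A 
   G   J  K 
   H   K  L 
   I   L  B 
   J   F  M 
   K   M  N 
 * L   N  D 
   M   A  O 
   N   O  G 
   O   C  J 
(> = start, * = accepting)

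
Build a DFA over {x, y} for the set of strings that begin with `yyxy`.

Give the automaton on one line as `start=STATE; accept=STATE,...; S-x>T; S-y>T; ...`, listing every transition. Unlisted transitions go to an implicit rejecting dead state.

Walk along `yyxy` while the input agrees: from q0 take `y` to q1, and so on. Any deviation drops to the rejecting sink q5. Once q4 is reached the prefix is confirmed and every continuation is accepted.
        x   y  
>  q0   q5  q1 
   q1   q5  q2 
   q2   q3  q5 
   q3   q5  q4 
 * q4   q4  q4 
   q5   q5  q5 
(> = start, * = accepting)

start=q0; accept=q4; q0-x>q5; q0-y>q1; q1-x>q5; q1-y>q2; q2-x>q3; q2-y>q5; q3-x>q5; q3-y>q4; q4-x>q4; q4-y>q4; q5-x>q5; q5-y>q5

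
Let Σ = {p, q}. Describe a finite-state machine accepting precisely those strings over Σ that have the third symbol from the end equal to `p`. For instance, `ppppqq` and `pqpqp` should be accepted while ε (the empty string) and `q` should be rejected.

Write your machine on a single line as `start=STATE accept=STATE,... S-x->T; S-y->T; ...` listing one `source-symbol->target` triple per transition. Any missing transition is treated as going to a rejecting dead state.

start=s0; accept=s7,s8,s9,s10; s0-p->s1; s0-q->s2; s1-p->s3; s1-q->s4; s2-p->s5; s2-q->s6; s3-p->s7; s3-q->s8; s4-p->s9; s4-q->s10; s5-p->s11; s5-q->s12; s6-p->s13; s6-q->s14; s7-p->s7; s7-q->s8; s8-p->s9; s8-q->s10; s9-p->s11; s9-q->s12; s10-p->s13; s10-q->s14; s11-p->s7; s11-q->s8; s12-p->s9; s12-q->s10; s13-p->s11; s13-q->s12; s14-p->s13; s14-q->s14

A DFA must remember the last 3 symbols (since which symbol is third-to-last isn't known until the input ends). Use one state per possible window of the last ≤3 symbols; accept from those whose window starts with `p`.
          p    q  
>  s0     s1   s2 
   s1     s3   s4 
   s2     s5   s6 
   s3     s7   s8 
   s4     s9  s10 
   s5    s11  s12 
   s6    s13  s14 
 * s7     s7   s8 
 * s8     s9  s10 
 * s9    s11  s12 
 * s10   s13  s14 
   s11    s7   s8 
   s12    s9  s10 
   s13   s11  s12 
   s14   s13  s14 
(> = start, * = accepting)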